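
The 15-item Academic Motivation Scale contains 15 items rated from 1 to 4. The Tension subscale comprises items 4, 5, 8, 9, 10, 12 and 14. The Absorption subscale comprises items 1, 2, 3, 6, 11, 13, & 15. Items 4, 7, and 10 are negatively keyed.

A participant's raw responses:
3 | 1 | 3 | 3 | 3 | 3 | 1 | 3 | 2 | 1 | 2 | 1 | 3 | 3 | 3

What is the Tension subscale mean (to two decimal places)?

Tension items: 4, 5, 8, 9, 10, 12, 14.
Of these, items 4 and 10 are negatively keyed; on a 1–4 scale, reversed = 5 − raw.
  item 4: 5 − 3 = 2
  item 5: 3
  item 8: 3
  item 9: 2
  item 10: 5 − 1 = 4
  item 12: 1
  item 14: 3
Sum = 2 + 3 + 3 + 2 + 4 + 1 + 3 = 18
Mean = 18 / 7 = 2.57

2.57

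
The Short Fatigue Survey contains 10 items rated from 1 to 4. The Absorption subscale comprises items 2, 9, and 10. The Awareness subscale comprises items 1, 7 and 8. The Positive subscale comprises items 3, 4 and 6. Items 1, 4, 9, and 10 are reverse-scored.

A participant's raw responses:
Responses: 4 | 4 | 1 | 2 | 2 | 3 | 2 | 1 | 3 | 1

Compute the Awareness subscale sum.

Awareness items: 1, 7, 8.
Of these, item 1 is reverse-scored; reverse-coded value = 5 − response.
  item 1: 5 − 4 = 1
  item 7: 2
  item 8: 1
Sum = 1 + 2 + 1 = 4

4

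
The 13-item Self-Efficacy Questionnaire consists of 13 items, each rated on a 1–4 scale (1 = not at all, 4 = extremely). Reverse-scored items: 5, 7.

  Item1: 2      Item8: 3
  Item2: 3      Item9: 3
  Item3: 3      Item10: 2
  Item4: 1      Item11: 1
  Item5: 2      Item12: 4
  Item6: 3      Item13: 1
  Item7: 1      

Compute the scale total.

33

Apply reverse scoring (reversed = (1+4) − raw = 5 − raw):
  item 5: 5 − 2 = 3
  item 7: 5 − 1 = 4
After reverse-coding: 2, 3, 3, 1, 3, 3, 4, 3, 3, 2, 1, 4, 1
Total = 2 + 3 + 3 + 1 + 3 + 3 + 4 + 3 + 3 + 2 + 1 + 4 + 1 = 33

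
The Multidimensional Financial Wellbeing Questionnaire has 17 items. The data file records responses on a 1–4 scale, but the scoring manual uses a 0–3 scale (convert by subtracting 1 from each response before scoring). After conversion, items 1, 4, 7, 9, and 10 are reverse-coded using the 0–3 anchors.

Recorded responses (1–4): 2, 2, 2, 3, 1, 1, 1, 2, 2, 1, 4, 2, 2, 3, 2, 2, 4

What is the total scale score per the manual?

26

Convert to 0–3: 1, 1, 1, 2, 0, 0, 0, 1, 1, 0, 3, 1, 1, 2, 1, 1, 3
Reverse-coded (reversed = (0+3) − raw = 3 − raw):
  item 1: 3 − 1 = 2
  item 4: 3 − 2 = 1
  item 7: 3 − 0 = 3
  item 9: 3 − 1 = 2
  item 10: 3 − 0 = 3
Scored: 2, 1, 1, 1, 0, 0, 3, 1, 2, 3, 3, 1, 1, 2, 1, 1, 3
Total = 26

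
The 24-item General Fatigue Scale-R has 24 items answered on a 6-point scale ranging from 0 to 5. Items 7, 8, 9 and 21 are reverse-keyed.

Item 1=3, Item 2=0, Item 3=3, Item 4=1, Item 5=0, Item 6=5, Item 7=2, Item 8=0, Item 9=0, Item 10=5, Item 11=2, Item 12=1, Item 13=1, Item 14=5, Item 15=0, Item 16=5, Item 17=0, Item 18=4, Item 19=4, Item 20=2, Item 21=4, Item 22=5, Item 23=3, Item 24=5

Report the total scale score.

68

Reversing items 7, 8, 9 and 21 with 5 − raw:
Total = 3 + 0 + 3 + 1 + 0 + 5 + (5−2) + (5−0) + (5−0) + 5 + 2 + 1 + 1 + 5 + 0 + 5 + 0 + 4 + 4 + 2 + (5−4) + 5 + 3 + 5
      = 3 + 0 + 3 + 1 + 0 + 5 + 3 + 5 + 5 + 5 + 2 + 1 + 1 + 5 + 0 + 5 + 0 + 4 + 4 + 2 + 1 + 5 + 3 + 5 = 68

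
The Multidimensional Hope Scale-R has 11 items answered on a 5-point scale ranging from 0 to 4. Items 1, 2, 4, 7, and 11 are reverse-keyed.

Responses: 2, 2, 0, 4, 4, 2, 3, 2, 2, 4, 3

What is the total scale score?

Apply reverse scoring (reversed = (0+4) − raw = 4 − raw):
  item 1: 4 − 2 = 2
  item 2: 4 − 2 = 2
  item 4: 4 − 4 = 0
  item 7: 4 − 3 = 1
  item 11: 4 − 3 = 1
Scored responses: 2, 2, 0, 0, 4, 2, 1, 2, 2, 4, 1
Total = 2 + 2 + 0 + 0 + 4 + 2 + 1 + 2 + 2 + 4 + 1 = 20

20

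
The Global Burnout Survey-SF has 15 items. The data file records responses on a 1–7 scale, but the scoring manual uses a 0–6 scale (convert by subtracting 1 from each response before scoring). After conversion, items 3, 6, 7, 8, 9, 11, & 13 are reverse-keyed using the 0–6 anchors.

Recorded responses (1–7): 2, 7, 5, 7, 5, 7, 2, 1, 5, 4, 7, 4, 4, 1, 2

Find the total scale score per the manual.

42

Convert to 0–6: 1, 6, 4, 6, 4, 6, 1, 0, 4, 3, 6, 3, 3, 0, 1
Reverse-coded (reverse-coded value = 6 − response):
  item 3: 6 − 4 = 2
  item 6: 6 − 6 = 0
  item 7: 6 − 1 = 5
  item 8: 6 − 0 = 6
  item 9: 6 − 4 = 2
  item 11: 6 − 6 = 0
  item 13: 6 − 3 = 3
Scored: 1, 6, 2, 6, 4, 0, 5, 6, 2, 3, 0, 3, 3, 0, 1
Total = 42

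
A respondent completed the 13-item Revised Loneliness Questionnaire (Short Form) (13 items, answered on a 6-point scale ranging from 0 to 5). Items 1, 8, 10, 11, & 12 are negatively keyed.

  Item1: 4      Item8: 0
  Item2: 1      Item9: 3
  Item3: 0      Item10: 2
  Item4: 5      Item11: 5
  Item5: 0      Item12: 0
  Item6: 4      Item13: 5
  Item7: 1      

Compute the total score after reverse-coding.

33

Reverse-coded items (reversed = (0+5) − raw = 5 − raw):
  item 1: 5 − 4 = 1
  item 8: 5 − 0 = 5
  item 10: 5 − 2 = 3
  item 11: 5 − 5 = 0
  item 12: 5 − 0 = 5
After reverse-coding: 1, 1, 0, 5, 0, 4, 1, 5, 3, 3, 0, 5, 5
Total = 1 + 1 + 0 + 5 + 0 + 4 + 1 + 5 + 3 + 3 + 0 + 5 + 5 = 33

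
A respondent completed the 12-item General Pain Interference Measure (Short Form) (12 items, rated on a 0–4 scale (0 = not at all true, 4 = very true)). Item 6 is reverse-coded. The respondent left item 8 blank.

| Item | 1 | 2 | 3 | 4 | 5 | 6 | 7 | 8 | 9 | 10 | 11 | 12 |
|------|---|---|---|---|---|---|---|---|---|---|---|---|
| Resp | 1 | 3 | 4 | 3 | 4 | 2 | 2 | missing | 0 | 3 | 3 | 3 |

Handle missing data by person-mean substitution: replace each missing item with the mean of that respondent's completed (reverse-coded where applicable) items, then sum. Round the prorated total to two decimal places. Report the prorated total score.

30.55

Reverse-coded (reverse-coded value = 4 − response):
  item 6: 4 − 2 = 2
Completed scored items (11 of 12): 1, 3, 4, 3, 4, 2, 2, 0, 3, 3, 3; sum = 28.
Person mean = 28 / 11 ≈ 2.5455
Prorated total = (28 / 11) × 12 = 30.55 (to 2 dp)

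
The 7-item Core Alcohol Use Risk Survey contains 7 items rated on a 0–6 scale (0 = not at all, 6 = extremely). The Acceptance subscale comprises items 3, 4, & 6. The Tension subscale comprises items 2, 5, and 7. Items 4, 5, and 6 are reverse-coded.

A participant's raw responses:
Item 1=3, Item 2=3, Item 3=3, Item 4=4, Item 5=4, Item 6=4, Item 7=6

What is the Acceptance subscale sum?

7

Acceptance items: 3, 4, 6.
Of these, items 4 & 6 are reverse-coded; reversed = (0+6) − raw = 6 − raw.
  item 3: 3
  item 4: 6 − 4 = 2
  item 6: 6 − 4 = 2
Sum = 3 + 2 + 2 = 7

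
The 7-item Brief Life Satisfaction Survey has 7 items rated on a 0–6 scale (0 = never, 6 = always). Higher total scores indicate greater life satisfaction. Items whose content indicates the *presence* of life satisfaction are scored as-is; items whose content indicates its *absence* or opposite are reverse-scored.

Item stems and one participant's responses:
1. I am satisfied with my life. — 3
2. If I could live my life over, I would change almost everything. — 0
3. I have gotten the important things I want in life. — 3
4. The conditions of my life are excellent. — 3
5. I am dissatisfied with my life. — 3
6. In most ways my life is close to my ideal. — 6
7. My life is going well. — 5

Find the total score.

29

Items 2, 5 describe the absence/opposite of life satisfaction → reverse-score.
on a 0–6 scale, reversed = 6 − raw.
  item 1: 3
  item 2: 6 − 0 = 6
  item 3: 3
  item 4: 3
  item 5: 6 − 3 = 3
  item 6: 6
  item 7: 5
Total = 3 + 6 + 3 + 3 + 3 + 6 + 5 = 29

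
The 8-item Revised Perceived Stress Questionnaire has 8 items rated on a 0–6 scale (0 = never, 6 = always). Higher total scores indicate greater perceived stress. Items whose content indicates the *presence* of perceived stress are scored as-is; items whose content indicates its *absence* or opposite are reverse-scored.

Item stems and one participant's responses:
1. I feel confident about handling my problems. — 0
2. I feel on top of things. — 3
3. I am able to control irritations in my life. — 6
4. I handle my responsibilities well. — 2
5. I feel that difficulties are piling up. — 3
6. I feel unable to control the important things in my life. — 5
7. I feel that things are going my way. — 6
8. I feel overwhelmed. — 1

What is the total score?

22

Items 1, 2, 3, 4, 7 describe the absence/opposite of perceived stress → reverse-score.
on a 0–6 scale, reversed = 6 − raw.
  item 1: 6 − 0 = 6
  item 2: 6 − 3 = 3
  item 3: 6 − 6 = 0
  item 4: 6 − 2 = 4
  item 5: 3
  item 6: 5
  item 7: 6 − 6 = 0
  item 8: 1
Total = 6 + 3 + 0 + 4 + 3 + 5 + 0 + 1 = 22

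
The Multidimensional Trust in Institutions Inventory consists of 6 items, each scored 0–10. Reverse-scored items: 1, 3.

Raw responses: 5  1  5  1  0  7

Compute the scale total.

Apply reverse scoring (reverse-coded value = 10 − response):
  item 1: 10 − 5 = 5
  item 3: 10 − 5 = 5
Scored responses: 5, 1, 5, 1, 0, 7
Total = 5 + 1 + 5 + 1 + 0 + 7 = 19

19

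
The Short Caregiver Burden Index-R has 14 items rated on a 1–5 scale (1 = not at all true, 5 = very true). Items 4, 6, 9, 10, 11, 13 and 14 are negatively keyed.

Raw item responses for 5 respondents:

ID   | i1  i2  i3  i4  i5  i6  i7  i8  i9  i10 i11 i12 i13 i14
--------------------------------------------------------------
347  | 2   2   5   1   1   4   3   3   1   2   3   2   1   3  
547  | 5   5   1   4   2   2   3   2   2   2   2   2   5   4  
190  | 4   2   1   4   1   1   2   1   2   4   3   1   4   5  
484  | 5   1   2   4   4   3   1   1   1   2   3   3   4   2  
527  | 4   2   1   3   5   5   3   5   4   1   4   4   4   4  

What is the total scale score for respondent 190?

Respondent 190 raw: 4, 2, 1, 4, 1, 1, 2, 1, 2, 4, 3, 1, 4, 5.
Reverse-coded (reverse-coded value = 6 − response):
  item 1: 4
  item 2: 2
  item 3: 1
  item 4: 6 − 4 = 2
  item 5: 1
  item 6: 6 − 1 = 5
  item 7: 2
  item 8: 1
  item 9: 6 − 2 = 4
  item 10: 6 − 4 = 2
  item 11: 6 − 3 = 3
  item 12: 1
  item 13: 6 − 4 = 2
  item 14: 6 − 5 = 1
Sum = 4 + 2 + 1 + 2 + 1 + 5 + 2 + 1 + 4 + 2 + 3 + 1 + 2 + 1 = 31

31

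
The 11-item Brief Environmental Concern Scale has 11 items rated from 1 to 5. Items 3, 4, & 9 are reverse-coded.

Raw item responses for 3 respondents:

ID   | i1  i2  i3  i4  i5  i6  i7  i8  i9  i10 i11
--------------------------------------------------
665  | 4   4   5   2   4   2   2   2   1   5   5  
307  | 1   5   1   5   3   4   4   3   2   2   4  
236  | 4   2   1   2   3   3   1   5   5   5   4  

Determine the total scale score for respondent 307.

Respondent 307 raw: 1, 5, 1, 5, 3, 4, 4, 3, 2, 2, 4.
Reverse-coded (reverse-coded value = 6 − response):
  item 1: 1
  item 2: 5
  item 3: 6 − 1 = 5
  item 4: 6 − 5 = 1
  item 5: 3
  item 6: 4
  item 7: 4
  item 8: 3
  item 9: 6 − 2 = 4
  item 10: 2
  item 11: 4
Sum = 1 + 5 + 5 + 1 + 3 + 4 + 4 + 3 + 4 + 2 + 4 = 36

36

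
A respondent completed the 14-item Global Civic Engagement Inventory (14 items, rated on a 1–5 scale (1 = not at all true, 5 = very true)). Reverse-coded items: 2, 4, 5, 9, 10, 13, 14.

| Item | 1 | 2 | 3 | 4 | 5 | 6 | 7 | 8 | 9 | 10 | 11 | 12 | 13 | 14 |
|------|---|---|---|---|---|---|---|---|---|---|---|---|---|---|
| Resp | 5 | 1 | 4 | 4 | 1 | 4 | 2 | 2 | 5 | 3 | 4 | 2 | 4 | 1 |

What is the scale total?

Reversing items 2, 4, 5, 9, 10, 13, & 14 with 6 − raw:
Total = 5 + (6−1) + 4 + (6−4) + (6−1) + 4 + 2 + 2 + (6−5) + (6−3) + 4 + 2 + (6−4) + (6−1)
      = 5 + 5 + 4 + 2 + 5 + 4 + 2 + 2 + 1 + 3 + 4 + 2 + 2 + 5 = 46

46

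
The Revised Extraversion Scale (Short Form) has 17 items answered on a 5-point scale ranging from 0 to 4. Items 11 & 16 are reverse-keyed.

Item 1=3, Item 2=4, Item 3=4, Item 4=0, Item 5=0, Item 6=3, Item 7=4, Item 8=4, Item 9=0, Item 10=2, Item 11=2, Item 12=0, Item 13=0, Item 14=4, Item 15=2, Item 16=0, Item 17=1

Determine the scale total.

Raw sum = 33. Reverse-keyed items: 11, 16; their raw sum = 2.
Each reversal replaces raw with 4 − raw, changing the total by 4 − 2·raw per item.
Total = 33 + 2·4 − 2·2 = 33 + 8 − 4 = 37

37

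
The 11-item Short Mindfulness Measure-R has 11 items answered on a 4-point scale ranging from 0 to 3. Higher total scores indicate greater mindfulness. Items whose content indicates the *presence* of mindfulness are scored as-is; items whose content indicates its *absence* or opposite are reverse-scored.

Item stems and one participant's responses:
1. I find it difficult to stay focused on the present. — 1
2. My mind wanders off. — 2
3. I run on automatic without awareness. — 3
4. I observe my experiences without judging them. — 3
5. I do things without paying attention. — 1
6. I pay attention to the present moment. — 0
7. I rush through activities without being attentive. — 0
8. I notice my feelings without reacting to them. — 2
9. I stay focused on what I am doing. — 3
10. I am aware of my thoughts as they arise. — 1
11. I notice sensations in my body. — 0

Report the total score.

17

Items 1, 2, 3, 5, 7 describe the absence/opposite of mindfulness → reverse-score.
reverse-coded value = 3 − response.
  item 1: 3 − 1 = 2
  item 2: 3 − 2 = 1
  item 3: 3 − 3 = 0
  item 4: 3
  item 5: 3 − 1 = 2
  item 6: 0
  item 7: 3 − 0 = 3
  item 8: 2
  item 9: 3
  item 10: 1
  item 11: 0
Total = 2 + 1 + 0 + 3 + 2 + 0 + 3 + 2 + 3 + 1 + 0 = 17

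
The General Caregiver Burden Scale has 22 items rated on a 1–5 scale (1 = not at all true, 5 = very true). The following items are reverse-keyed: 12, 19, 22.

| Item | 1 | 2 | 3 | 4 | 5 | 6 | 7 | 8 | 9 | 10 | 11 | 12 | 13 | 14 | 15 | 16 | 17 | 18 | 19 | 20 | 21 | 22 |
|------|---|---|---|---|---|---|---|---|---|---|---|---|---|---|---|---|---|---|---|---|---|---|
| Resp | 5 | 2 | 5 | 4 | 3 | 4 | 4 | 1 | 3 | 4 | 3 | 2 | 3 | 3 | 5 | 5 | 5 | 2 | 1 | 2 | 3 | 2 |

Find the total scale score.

Raw sum = 71. Reverse-keyed items: 12, 19, 22; their raw sum = 5.
Each reversal replaces raw with 6 − raw, changing the total by 6 − 2·raw per item.
Total = 71 + 3·6 − 2·5 = 71 + 18 − 10 = 79

79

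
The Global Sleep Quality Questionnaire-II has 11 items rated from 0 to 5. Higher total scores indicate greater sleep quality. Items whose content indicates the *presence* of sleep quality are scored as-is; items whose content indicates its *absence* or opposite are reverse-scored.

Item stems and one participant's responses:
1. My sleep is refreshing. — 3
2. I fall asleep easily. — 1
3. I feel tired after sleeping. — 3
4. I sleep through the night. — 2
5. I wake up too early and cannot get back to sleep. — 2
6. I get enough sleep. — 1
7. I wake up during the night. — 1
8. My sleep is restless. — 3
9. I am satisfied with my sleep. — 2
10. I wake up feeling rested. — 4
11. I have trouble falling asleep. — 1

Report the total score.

Items 3, 5, 7, 8, 11 describe the absence/opposite of sleep quality → reverse-score.
reverse-coded value = 5 − response.
  item 1: 3
  item 2: 1
  item 3: 5 − 3 = 2
  item 4: 2
  item 5: 5 − 2 = 3
  item 6: 1
  item 7: 5 − 1 = 4
  item 8: 5 − 3 = 2
  item 9: 2
  item 10: 4
  item 11: 5 − 1 = 4
Total = 3 + 1 + 2 + 2 + 3 + 1 + 4 + 2 + 2 + 4 + 4 = 28

28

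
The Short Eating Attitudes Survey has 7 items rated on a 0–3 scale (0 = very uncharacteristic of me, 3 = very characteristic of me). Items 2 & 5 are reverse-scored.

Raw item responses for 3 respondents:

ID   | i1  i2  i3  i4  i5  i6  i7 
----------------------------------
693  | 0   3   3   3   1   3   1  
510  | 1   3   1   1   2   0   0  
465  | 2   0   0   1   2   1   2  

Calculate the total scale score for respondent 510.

4

Respondent 510 raw: 1, 3, 1, 1, 2, 0, 0.
Reverse-coded (reversed = (0+3) − raw = 3 − raw):
  item 1: 1
  item 2: 3 − 3 = 0
  item 3: 1
  item 4: 1
  item 5: 3 − 2 = 1
  item 6: 0
  item 7: 0
Sum = 1 + 0 + 1 + 1 + 1 + 0 + 0 = 4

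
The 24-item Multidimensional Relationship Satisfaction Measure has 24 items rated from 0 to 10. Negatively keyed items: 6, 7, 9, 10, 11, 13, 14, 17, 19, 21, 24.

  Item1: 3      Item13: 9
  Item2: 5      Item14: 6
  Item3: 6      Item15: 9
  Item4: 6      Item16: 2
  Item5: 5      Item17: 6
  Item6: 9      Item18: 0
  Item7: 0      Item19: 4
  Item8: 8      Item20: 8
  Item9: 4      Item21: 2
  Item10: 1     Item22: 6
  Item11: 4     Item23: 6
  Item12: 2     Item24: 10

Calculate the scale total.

Raw sum = 121. Negatively keyed items: 6, 7, 9, 10, 11, 13, 14, 17, 19, 21, 24; their raw sum = 55.
Each reversal replaces raw with 10 − raw, changing the total by 10 − 2·raw per item.
Total = 121 + 11·10 − 2·55 = 121 + 110 − 110 = 121

121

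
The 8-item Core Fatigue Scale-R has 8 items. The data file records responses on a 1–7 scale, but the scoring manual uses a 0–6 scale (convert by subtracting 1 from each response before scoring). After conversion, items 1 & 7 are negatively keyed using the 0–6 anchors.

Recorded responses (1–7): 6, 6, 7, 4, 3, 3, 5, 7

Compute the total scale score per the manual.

27

Convert to 0–6: 5, 5, 6, 3, 2, 2, 4, 6
Reverse-coded (on a 0–6 scale, reversed = 6 − raw):
  item 1: 6 − 5 = 1
  item 7: 6 − 4 = 2
Scored: 1, 5, 6, 3, 2, 2, 2, 6
Total = 27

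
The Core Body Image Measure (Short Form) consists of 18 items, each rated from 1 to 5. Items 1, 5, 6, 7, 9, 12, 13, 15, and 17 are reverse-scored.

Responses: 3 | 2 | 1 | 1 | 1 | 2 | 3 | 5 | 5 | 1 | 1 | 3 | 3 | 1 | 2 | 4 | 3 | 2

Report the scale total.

47

Reverse-coded items (reverse-coded value = 6 − response):
  item 1: 6 − 3 = 3
  item 5: 6 − 1 = 5
  item 6: 6 − 2 = 4
  item 7: 6 − 3 = 3
  item 9: 6 − 5 = 1
  item 12: 6 − 3 = 3
  item 13: 6 − 3 = 3
  item 15: 6 − 2 = 4
  item 17: 6 − 3 = 3
After reverse-coding: 3, 2, 1, 1, 5, 4, 3, 5, 1, 1, 1, 3, 3, 1, 4, 4, 3, 2
Total = 3 + 2 + 1 + 1 + 5 + 4 + 3 + 5 + 1 + 1 + 1 + 3 + 3 + 1 + 4 + 4 + 3 + 2 = 47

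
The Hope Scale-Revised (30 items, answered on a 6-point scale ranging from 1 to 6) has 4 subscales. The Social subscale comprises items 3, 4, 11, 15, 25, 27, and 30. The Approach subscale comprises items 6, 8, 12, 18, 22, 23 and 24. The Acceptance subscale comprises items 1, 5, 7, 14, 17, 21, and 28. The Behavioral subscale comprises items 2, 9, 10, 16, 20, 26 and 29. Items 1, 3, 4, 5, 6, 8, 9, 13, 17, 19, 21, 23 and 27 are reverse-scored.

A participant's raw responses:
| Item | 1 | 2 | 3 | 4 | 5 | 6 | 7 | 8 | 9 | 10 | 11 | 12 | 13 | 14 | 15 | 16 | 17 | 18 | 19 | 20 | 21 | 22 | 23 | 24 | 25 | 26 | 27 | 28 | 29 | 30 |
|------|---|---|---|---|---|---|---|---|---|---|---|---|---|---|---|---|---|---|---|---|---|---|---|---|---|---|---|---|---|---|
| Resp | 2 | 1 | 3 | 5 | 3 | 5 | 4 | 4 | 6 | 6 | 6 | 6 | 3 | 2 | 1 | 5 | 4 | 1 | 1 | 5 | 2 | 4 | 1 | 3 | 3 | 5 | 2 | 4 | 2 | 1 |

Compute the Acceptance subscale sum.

Acceptance items: 1, 5, 7, 14, 17, 21, 28.
Of these, items 1, 5, 17, and 21 are reverse-scored; reversed = (1+6) − raw = 7 − raw.
  item 1: 7 − 2 = 5
  item 5: 7 − 3 = 4
  item 7: 4
  item 14: 2
  item 17: 7 − 4 = 3
  item 21: 7 − 2 = 5
  item 28: 4
Sum = 5 + 4 + 4 + 2 + 3 + 5 + 4 = 27

27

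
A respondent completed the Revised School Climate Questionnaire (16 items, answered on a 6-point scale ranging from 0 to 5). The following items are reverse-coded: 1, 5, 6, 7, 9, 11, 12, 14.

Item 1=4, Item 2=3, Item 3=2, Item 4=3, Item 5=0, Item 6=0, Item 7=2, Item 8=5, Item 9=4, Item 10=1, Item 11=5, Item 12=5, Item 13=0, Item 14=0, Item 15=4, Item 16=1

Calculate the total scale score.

39

Reverse-coded items use 5 − raw:
  item 1: 5 − 4 = 1
  item 5: 5 − 0 = 5
  item 6: 5 − 0 = 5
  item 7: 5 − 2 = 3
  item 9: 5 − 4 = 1
  item 11: 5 − 5 = 0
  item 12: 5 − 5 = 0
  item 14: 5 − 0 = 5
After reverse-coding: 1, 3, 2, 3, 5, 5, 3, 5, 1, 1, 0, 0, 0, 5, 4, 1
Total = 1 + 3 + 2 + 3 + 5 + 5 + 3 + 5 + 1 + 1 + 0 + 0 + 0 + 5 + 4 + 1 = 39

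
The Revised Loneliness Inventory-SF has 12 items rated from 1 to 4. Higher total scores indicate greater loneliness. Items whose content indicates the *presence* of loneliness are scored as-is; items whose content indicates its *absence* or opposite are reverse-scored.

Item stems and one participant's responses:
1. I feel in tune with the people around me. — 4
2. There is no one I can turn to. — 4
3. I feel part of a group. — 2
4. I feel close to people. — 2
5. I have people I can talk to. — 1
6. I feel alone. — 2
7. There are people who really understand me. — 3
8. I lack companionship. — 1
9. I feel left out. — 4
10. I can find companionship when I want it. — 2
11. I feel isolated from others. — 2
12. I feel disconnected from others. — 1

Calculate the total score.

Items 1, 3, 4, 5, 7, 10 describe the absence/opposite of loneliness → reverse-score.
reversed = (1+4) − raw = 5 − raw.
  item 1: 5 − 4 = 1
  item 2: 4
  item 3: 5 − 2 = 3
  item 4: 5 − 2 = 3
  item 5: 5 − 1 = 4
  item 6: 2
  item 7: 5 − 3 = 2
  item 8: 1
  item 9: 4
  item 10: 5 − 2 = 3
  item 11: 2
  item 12: 1
Total = 1 + 4 + 3 + 3 + 4 + 2 + 2 + 1 + 4 + 3 + 2 + 1 = 30

30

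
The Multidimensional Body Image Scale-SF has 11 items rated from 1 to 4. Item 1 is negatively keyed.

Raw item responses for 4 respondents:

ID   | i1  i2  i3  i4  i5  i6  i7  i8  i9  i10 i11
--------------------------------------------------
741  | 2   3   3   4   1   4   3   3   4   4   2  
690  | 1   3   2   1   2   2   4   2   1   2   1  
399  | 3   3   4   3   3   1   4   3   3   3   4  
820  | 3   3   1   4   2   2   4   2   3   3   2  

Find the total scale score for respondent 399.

33

Respondent 399 raw: 3, 3, 4, 3, 3, 1, 4, 3, 3, 3, 4.
Reverse-coded (reversed = (1+4) − raw = 5 − raw):
  item 1: 5 − 3 = 2
  item 2: 3
  item 3: 4
  item 4: 3
  item 5: 3
  item 6: 1
  item 7: 4
  item 8: 3
  item 9: 3
  item 10: 3
  item 11: 4
Sum = 2 + 3 + 4 + 3 + 3 + 1 + 4 + 3 + 3 + 3 + 4 = 33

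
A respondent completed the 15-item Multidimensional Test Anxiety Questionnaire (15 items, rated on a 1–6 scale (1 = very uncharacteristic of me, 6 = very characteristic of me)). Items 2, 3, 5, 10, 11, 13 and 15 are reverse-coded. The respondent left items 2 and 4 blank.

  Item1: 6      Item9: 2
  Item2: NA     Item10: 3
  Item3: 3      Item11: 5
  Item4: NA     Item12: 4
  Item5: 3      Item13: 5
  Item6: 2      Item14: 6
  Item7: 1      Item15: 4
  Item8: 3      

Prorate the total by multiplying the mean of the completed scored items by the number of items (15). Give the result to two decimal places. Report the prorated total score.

Reverse-coded (reversed = (1+6) − raw = 7 − raw):
  item 3: 7 − 3 = 4
  item 5: 7 − 3 = 4
  item 10: 7 − 3 = 4
  item 11: 7 − 5 = 2
  item 13: 7 − 5 = 2
  item 15: 7 − 4 = 3
Completed scored items (13 of 15): 6, 4, 4, 2, 1, 3, 2, 4, 2, 4, 2, 6, 3; sum = 43.
Person mean = 43 / 13 ≈ 3.3077
Prorated total = (43 / 13) × 15 = 49.62 (to 2 dp)

49.62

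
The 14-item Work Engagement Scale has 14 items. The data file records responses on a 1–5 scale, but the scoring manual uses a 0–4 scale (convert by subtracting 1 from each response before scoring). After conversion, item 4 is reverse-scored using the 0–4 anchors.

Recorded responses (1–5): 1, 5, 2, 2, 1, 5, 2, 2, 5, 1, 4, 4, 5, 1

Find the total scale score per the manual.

Convert to 0–4: 0, 4, 1, 1, 0, 4, 1, 1, 4, 0, 3, 3, 4, 0
Reverse-coded (reversed = (0+4) − raw = 4 − raw):
  item 4: 4 − 1 = 3
Scored: 0, 4, 1, 3, 0, 4, 1, 1, 4, 0, 3, 3, 4, 0
Total = 28

28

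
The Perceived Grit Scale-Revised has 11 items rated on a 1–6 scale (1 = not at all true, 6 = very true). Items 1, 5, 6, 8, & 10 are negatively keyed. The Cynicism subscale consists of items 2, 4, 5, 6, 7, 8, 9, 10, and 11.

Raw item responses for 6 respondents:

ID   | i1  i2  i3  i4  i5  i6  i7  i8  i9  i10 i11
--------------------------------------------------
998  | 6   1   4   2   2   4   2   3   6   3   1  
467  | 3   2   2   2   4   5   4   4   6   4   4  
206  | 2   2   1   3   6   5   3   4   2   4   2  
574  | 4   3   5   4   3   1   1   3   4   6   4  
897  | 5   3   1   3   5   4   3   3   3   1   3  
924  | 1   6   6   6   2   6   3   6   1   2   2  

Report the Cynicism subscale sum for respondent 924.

Respondent 924 raw: 1, 6, 6, 6, 2, 6, 3, 6, 1, 2, 2.
Cynicism items: 2, 4, 5, 6, 7, 8, 9, 10, 11.
Reverse-coded (on a 1–6 scale, reversed = 7 − raw):
  item 2: 6
  item 4: 6
  item 5: 7 − 2 = 5
  item 6: 7 − 6 = 1
  item 7: 3
  item 8: 7 − 6 = 1
  item 9: 1
  item 10: 7 − 2 = 5
  item 11: 2
Sum = 6 + 6 + 5 + 1 + 3 + 1 + 1 + 5 + 2 = 30

30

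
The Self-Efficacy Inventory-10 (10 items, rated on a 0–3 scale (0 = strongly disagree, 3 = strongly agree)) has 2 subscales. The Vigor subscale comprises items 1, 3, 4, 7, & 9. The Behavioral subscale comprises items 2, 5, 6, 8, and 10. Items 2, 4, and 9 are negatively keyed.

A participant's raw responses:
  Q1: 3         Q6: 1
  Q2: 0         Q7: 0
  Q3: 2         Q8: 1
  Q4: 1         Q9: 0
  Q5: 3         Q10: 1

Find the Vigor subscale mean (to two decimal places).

2.00

Vigor items: 1, 3, 4, 7, 9.
Of these, items 4 and 9 are negatively keyed; reverse-coded value = 3 − response.
  item 1: 3
  item 3: 2
  item 4: 3 − 1 = 2
  item 7: 0
  item 9: 3 − 0 = 3
Sum = 3 + 2 + 2 + 0 + 3 = 10
Mean = 10 / 5 = 2.00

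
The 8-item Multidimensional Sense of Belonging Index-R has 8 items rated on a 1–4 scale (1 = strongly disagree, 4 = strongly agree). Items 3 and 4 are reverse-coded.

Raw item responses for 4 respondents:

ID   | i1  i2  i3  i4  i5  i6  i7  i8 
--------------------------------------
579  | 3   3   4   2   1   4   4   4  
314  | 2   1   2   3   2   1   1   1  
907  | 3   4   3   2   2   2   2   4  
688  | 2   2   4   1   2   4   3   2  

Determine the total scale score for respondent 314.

Respondent 314 raw: 2, 1, 2, 3, 2, 1, 1, 1.
Reverse-coded (on a 1–4 scale, reversed = 5 − raw):
  item 1: 2
  item 2: 1
  item 3: 5 − 2 = 3
  item 4: 5 − 3 = 2
  item 5: 2
  item 6: 1
  item 7: 1
  item 8: 1
Sum = 2 + 1 + 3 + 2 + 2 + 1 + 1 + 1 = 13

13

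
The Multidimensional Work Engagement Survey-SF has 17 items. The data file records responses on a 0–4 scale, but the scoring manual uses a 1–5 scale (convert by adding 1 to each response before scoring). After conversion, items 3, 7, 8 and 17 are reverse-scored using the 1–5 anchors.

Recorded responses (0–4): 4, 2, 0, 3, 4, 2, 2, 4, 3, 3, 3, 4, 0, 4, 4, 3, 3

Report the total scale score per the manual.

Convert to 1–5: 5, 3, 1, 4, 5, 3, 3, 5, 4, 4, 4, 5, 1, 5, 5, 4, 4
Reverse-coded (reverse-coded value = 6 − response):
  item 3: 6 − 1 = 5
  item 7: 6 − 3 = 3
  item 8: 6 − 5 = 1
  item 17: 6 − 4 = 2
Scored: 5, 3, 5, 4, 5, 3, 3, 1, 4, 4, 4, 5, 1, 5, 5, 4, 2
Total = 63

63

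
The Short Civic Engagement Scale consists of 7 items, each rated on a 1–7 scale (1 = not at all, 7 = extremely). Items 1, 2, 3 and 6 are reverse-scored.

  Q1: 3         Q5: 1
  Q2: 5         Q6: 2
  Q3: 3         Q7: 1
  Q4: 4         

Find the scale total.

Reverse-coded items (reversed = (1+7) − raw = 8 − raw):
  item 1: 8 − 3 = 5
  item 2: 8 − 5 = 3
  item 3: 8 − 3 = 5
  item 6: 8 − 2 = 6
After reverse-coding: 5, 3, 5, 4, 1, 6, 1
Total = 5 + 3 + 5 + 4 + 1 + 6 + 1 = 25

25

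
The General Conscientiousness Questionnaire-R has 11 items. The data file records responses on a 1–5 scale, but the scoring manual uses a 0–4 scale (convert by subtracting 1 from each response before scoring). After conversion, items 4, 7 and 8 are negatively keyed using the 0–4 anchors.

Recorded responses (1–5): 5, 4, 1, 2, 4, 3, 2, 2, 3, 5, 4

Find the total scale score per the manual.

Convert to 0–4: 4, 3, 0, 1, 3, 2, 1, 1, 2, 4, 3
Reverse-coded (reverse-coded value = 4 − response):
  item 4: 4 − 1 = 3
  item 7: 4 − 1 = 3
  item 8: 4 − 1 = 3
Scored: 4, 3, 0, 3, 3, 2, 3, 3, 2, 4, 3
Total = 30

30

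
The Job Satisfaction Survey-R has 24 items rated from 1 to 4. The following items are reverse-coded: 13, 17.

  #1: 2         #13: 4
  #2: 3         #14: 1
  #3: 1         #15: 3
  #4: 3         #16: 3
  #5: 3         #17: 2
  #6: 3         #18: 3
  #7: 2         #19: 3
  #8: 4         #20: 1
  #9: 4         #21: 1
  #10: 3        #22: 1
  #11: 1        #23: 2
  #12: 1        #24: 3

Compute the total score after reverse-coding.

Apply reverse scoring (reverse-coded value = 5 − response):
  item 13: 5 − 4 = 1
  item 17: 5 − 2 = 3
Scored responses: 2, 3, 1, 3, 3, 3, 2, 4, 4, 3, 1, 1, 1, 1, 3, 3, 3, 3, 3, 1, 1, 1, 2, 3
Total = 2 + 3 + 1 + 3 + 3 + 3 + 2 + 4 + 4 + 3 + 1 + 1 + 1 + 1 + 3 + 3 + 3 + 3 + 3 + 1 + 1 + 1 + 2 + 3 = 55

55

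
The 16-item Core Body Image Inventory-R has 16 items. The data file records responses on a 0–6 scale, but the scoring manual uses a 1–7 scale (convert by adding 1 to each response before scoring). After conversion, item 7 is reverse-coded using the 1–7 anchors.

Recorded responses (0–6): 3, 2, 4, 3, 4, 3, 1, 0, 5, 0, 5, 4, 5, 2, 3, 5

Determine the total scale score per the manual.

69

Convert to 1–7: 4, 3, 5, 4, 5, 4, 2, 1, 6, 1, 6, 5, 6, 3, 4, 6
Reverse-coded (reverse-coded value = 8 − response):
  item 7: 8 − 2 = 6
Scored: 4, 3, 5, 4, 5, 4, 6, 1, 6, 1, 6, 5, 6, 3, 4, 6
Total = 69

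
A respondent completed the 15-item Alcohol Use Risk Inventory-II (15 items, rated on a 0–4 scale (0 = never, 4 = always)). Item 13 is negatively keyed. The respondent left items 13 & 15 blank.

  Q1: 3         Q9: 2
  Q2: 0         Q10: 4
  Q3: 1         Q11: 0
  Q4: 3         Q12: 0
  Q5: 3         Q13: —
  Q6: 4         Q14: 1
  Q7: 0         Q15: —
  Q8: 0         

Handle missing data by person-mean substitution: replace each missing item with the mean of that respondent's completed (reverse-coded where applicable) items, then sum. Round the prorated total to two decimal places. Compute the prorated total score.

Reverse-coded (on a 0–4 scale, reversed = 4 − raw):
Completed scored items (13 of 15): 3, 0, 1, 3, 3, 4, 0, 0, 2, 4, 0, 0, 1; sum = 21.
Person mean = 21 / 13 ≈ 1.6154
Prorated total = (21 / 13) × 15 = 24.23 (to 2 dp)

24.23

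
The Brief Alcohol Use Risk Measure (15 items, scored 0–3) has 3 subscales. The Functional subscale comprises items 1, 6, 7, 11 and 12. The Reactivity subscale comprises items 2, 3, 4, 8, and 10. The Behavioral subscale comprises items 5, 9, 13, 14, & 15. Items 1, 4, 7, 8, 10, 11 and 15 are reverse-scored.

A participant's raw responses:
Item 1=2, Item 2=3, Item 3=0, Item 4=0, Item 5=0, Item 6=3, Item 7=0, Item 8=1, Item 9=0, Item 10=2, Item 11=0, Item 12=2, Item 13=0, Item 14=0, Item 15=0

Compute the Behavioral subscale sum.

3

Behavioral items: 5, 9, 13, 14, 15.
Of these, item 15 is reverse-scored; reversed = (0+3) − raw = 3 − raw.
  item 5: 0
  item 9: 0
  item 13: 0
  item 14: 0
  item 15: 3 − 0 = 3
Sum = 0 + 0 + 0 + 0 + 3 = 3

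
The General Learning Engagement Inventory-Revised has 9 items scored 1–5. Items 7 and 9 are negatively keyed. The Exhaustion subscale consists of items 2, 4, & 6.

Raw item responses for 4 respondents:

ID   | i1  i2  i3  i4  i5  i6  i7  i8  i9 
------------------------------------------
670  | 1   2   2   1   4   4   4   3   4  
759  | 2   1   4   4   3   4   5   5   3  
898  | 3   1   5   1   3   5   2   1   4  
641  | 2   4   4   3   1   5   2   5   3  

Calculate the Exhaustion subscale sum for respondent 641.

12

Respondent 641 raw: 2, 4, 4, 3, 1, 5, 2, 5, 3.
Exhaustion items: 2, 4, 6.
Reverse-coded (reverse-coded value = 6 − response):
  item 2: 4
  item 4: 3
  item 6: 5
Sum = 4 + 3 + 5 = 12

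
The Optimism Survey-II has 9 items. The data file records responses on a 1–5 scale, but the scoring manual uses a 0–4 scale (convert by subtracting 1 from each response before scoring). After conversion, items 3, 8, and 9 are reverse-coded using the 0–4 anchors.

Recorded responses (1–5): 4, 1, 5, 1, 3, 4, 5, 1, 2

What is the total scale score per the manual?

19

Convert to 0–4: 3, 0, 4, 0, 2, 3, 4, 0, 1
Reverse-coded (reversed = (0+4) − raw = 4 − raw):
  item 3: 4 − 4 = 0
  item 8: 4 − 0 = 4
  item 9: 4 − 1 = 3
Scored: 3, 0, 0, 0, 2, 3, 4, 4, 3
Total = 19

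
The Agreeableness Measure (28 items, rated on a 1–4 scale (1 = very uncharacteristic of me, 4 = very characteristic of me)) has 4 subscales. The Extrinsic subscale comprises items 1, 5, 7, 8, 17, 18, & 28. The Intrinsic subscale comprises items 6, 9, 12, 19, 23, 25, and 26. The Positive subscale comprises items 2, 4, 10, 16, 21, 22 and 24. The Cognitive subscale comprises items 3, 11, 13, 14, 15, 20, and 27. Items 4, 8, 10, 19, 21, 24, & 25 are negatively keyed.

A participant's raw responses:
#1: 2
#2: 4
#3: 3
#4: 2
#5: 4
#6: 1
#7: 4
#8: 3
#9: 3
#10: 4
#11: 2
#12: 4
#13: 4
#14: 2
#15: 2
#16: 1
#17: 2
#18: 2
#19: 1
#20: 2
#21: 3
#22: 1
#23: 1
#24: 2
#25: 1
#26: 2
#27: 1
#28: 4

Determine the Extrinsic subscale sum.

Extrinsic items: 1, 5, 7, 8, 17, 18, 28.
Of these, item 8 is negatively keyed; reversed = (1+4) − raw = 5 − raw.
  item 1: 2
  item 5: 4
  item 7: 4
  item 8: 5 − 3 = 2
  item 17: 2
  item 18: 2
  item 28: 4
Sum = 2 + 4 + 4 + 2 + 2 + 2 + 4 = 20

20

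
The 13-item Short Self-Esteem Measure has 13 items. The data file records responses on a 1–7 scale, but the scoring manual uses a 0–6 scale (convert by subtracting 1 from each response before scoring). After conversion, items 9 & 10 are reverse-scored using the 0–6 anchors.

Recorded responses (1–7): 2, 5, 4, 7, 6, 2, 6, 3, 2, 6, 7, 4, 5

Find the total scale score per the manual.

46

Convert to 0–6: 1, 4, 3, 6, 5, 1, 5, 2, 1, 5, 6, 3, 4
Reverse-coded (reverse-coded value = 6 − response):
  item 9: 6 − 1 = 5
  item 10: 6 − 5 = 1
Scored: 1, 4, 3, 6, 5, 1, 5, 2, 5, 1, 6, 3, 4
Total = 46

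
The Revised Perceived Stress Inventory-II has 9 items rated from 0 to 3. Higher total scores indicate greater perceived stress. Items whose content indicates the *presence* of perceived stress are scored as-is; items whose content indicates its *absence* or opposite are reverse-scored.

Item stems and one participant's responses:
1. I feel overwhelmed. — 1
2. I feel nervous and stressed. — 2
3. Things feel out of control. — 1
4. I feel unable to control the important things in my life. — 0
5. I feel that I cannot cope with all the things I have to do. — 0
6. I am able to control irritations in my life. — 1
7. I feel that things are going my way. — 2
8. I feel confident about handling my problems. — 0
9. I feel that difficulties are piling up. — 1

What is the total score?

Items 6, 7, 8 describe the absence/opposite of perceived stress → reverse-score.
reversed = (0+3) − raw = 3 − raw.
  item 1: 1
  item 2: 2
  item 3: 1
  item 4: 0
  item 5: 0
  item 6: 3 − 1 = 2
  item 7: 3 − 2 = 1
  item 8: 3 − 0 = 3
  item 9: 1
Total = 1 + 2 + 1 + 0 + 0 + 2 + 1 + 3 + 1 = 11

11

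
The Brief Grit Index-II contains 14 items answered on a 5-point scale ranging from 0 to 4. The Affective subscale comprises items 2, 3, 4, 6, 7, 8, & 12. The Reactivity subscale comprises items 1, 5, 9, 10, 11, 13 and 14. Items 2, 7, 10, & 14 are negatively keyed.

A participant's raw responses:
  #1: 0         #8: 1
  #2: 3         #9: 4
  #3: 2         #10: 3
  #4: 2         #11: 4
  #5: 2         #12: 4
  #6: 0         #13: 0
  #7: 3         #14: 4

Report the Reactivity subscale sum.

Reactivity items: 1, 5, 9, 10, 11, 13, 14.
Of these, items 10 & 14 are negatively keyed; reverse-coded value = 4 − response.
  item 1: 0
  item 5: 2
  item 9: 4
  item 10: 4 − 3 = 1
  item 11: 4
  item 13: 0
  item 14: 4 − 4 = 0
Sum = 0 + 2 + 4 + 1 + 4 + 0 + 0 = 11

11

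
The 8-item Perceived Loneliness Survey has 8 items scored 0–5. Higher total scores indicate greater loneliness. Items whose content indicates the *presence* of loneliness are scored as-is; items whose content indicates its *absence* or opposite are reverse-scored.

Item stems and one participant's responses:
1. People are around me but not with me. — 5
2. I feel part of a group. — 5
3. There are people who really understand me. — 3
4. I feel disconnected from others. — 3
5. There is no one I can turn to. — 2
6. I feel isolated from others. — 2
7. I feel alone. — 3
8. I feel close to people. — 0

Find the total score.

22

Items 2, 3, 8 describe the absence/opposite of loneliness → reverse-score.
reversed = (0+5) − raw = 5 − raw.
  item 1: 5
  item 2: 5 − 5 = 0
  item 3: 5 − 3 = 2
  item 4: 3
  item 5: 2
  item 6: 2
  item 7: 3
  item 8: 5 − 0 = 5
Total = 5 + 0 + 2 + 3 + 2 + 2 + 3 + 5 = 22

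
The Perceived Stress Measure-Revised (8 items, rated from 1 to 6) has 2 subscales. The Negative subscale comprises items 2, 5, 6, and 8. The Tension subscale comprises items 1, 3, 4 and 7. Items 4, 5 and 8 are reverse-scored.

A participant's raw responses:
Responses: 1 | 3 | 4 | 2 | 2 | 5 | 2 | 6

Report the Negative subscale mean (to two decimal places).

3.50

Negative items: 2, 5, 6, 8.
Of these, items 5 and 8 are reverse-scored; on a 1–6 scale, reversed = 7 − raw.
  item 2: 3
  item 5: 7 − 2 = 5
  item 6: 5
  item 8: 7 − 6 = 1
Sum = 3 + 5 + 5 + 1 = 14
Mean = 14 / 4 = 3.50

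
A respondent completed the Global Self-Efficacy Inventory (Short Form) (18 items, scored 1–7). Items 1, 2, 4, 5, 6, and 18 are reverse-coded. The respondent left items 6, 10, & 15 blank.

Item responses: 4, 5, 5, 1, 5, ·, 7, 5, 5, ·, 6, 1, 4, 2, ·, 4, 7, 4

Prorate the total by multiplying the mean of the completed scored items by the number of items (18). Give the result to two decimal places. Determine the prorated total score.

Reverse-coded (reversed = (1+7) − raw = 8 − raw):
  item 1: 8 − 4 = 4
  item 2: 8 − 5 = 3
  item 4: 8 − 1 = 7
  item 5: 8 − 5 = 3
  item 18: 8 − 4 = 4
Completed scored items (15 of 18): 4, 3, 5, 7, 3, 7, 5, 5, 6, 1, 4, 2, 4, 7, 4; sum = 67.
Person mean = 67 / 15 ≈ 4.4667
Prorated total = (67 / 15) × 18 = 80.40 (to 2 dp)

80.40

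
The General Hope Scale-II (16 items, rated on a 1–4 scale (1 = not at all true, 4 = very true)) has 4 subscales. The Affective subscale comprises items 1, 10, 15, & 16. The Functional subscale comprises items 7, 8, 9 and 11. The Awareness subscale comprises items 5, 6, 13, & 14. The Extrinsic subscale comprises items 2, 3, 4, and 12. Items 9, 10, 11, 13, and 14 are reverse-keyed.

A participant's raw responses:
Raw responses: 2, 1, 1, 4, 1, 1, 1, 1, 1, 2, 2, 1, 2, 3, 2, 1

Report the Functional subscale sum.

9

Functional items: 7, 8, 9, 11.
Of these, items 9 and 11 are reverse-keyed; on a 1–4 scale, reversed = 5 − raw.
  item 7: 1
  item 8: 1
  item 9: 5 − 1 = 4
  item 11: 5 − 2 = 3
Sum = 1 + 1 + 4 + 3 = 9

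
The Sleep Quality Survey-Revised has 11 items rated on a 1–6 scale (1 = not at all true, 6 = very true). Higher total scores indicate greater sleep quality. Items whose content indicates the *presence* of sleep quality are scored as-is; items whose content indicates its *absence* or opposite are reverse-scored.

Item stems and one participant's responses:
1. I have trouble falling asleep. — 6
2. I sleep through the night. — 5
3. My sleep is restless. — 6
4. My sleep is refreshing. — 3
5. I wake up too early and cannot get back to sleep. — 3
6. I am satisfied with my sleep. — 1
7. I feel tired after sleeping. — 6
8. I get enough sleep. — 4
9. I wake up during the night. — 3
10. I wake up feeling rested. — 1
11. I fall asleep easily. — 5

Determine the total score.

30

Items 1, 3, 5, 7, 9 describe the absence/opposite of sleep quality → reverse-score.
reverse-coded value = 7 − response.
  item 1: 7 − 6 = 1
  item 2: 5
  item 3: 7 − 6 = 1
  item 4: 3
  item 5: 7 − 3 = 4
  item 6: 1
  item 7: 7 − 6 = 1
  item 8: 4
  item 9: 7 − 3 = 4
  item 10: 1
  item 11: 5
Total = 1 + 5 + 1 + 3 + 4 + 1 + 1 + 4 + 4 + 1 + 5 = 30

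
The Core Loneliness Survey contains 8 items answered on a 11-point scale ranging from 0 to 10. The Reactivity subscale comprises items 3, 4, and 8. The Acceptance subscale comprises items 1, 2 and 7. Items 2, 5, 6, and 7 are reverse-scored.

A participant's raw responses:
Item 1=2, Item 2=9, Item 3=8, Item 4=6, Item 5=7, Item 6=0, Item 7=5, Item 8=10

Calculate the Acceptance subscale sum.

Acceptance items: 1, 2, 7.
Of these, items 2 and 7 are reverse-scored; on a 0–10 scale, reversed = 10 − raw.
  item 1: 2
  item 2: 10 − 9 = 1
  item 7: 10 − 5 = 5
Sum = 2 + 1 + 5 = 8

8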